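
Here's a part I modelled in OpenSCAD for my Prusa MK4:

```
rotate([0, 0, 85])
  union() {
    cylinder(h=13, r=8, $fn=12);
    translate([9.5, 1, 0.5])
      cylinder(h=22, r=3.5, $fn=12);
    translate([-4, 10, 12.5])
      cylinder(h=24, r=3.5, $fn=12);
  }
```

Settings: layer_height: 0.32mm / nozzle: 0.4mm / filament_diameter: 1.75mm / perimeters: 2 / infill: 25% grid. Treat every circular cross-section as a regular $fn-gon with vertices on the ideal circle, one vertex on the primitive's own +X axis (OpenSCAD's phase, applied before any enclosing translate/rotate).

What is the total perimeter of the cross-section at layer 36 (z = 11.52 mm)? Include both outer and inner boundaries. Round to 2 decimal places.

At z = 11.52 mm: the r=8 cylinder contributes a regular 12-gon of circumradius 8 (perimeter = 2·12·8.000·sin(180°/12) = 49.69 mm); the r=3.5 cylinder at (9.5, 1) contributes a regular 12-gon of circumradius 3.5 (perimeter = 2·12·3.500·sin(180°/12) = 21.74 mm); the cylinder at (-4, 10) is not intersected at this z (z outside [12.5, 36.5]); Taking the union: the regions partially overlap (shared area 6.04 mm²), so the edge portions inside another operand are dropped and the merged outline is re-measured after clipping — boundary = 60.08 mm; (whole slice rotated 85° about Z — lengths, areas and connectivity unchanged). Overall, the cross-section is a single solid region. Total boundary length (outer) = 60.08 mm.

60.08 mm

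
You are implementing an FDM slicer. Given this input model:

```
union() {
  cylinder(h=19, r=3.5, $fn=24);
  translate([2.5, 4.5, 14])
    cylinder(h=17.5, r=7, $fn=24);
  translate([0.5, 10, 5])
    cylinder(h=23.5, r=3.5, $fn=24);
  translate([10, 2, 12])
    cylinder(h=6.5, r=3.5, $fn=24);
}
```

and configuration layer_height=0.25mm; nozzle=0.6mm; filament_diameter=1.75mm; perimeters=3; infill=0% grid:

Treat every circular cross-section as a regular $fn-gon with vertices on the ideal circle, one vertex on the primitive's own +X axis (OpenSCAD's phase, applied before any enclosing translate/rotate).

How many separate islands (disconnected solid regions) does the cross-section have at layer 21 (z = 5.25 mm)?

At z = 5.25 mm: the cylinder: section is a regular 24-gon, circumradius r=3.5; the cylinder at (2.5, 4.5) does not reach this height (z outside [14, 31.5]); the cylinder at (0.5, 10): section is a regular 24-gon, circumradius r=3.5; the cylinder at (10, 2) does not reach this height (z outside [12, 18.5]); Combining (union): the 2 present regions are separate (no shared area or edge), so areas and boundary lengths simply add and each stays a separate island — 2 connected regions. Overall, the cross-section has 2 separate islands. Island count = 2.

2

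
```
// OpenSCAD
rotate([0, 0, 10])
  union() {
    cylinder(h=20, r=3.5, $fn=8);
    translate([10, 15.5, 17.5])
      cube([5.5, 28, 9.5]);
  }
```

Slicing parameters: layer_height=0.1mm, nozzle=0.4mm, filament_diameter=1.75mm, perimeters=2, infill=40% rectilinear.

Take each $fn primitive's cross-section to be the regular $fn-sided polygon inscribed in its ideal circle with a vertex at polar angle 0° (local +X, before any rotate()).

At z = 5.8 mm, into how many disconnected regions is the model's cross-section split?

1

At z = 5.8 mm: the r=3.5 cylinder contributes a regular 8-gon of circumradius 3.5; the cube at (10, 15.5) is absent (z outside [17.5, 27]); Merging all regions: only the r=3.5 cylinder is present, so the union is just that shape — 1 connected region; (whole slice rotated 10° about Z — lengths, areas and connectivity unchanged). The result has 1 disconnected region.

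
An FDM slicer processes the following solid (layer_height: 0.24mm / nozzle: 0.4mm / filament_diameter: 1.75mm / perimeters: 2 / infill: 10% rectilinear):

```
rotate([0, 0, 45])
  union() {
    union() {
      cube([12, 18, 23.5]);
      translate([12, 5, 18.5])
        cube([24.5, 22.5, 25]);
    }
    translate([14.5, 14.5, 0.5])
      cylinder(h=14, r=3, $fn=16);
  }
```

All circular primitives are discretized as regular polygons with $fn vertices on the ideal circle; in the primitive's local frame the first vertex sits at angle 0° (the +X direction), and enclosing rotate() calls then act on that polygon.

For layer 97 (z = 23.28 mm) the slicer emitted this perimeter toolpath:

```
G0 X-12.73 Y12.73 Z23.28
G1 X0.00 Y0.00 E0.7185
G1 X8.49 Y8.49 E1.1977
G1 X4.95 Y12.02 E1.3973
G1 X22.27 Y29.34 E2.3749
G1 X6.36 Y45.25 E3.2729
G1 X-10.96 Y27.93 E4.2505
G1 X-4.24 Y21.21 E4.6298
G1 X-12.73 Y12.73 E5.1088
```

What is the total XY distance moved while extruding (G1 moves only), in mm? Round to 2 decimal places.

128.00 mm

Sum the Euclidean lengths of each G1 segment: total = 128.00 mm.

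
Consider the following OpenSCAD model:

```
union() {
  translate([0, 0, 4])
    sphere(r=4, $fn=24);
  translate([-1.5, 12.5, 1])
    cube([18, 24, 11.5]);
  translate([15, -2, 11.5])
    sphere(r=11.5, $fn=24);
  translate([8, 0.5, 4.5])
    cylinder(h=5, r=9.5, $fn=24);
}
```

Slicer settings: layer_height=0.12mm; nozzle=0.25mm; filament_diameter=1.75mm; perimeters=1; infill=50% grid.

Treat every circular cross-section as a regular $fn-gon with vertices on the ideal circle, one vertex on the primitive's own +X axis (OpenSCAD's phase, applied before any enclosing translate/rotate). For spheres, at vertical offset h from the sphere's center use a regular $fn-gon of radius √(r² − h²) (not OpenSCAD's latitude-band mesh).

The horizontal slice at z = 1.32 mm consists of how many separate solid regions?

3

At z = 1.32 mm: the r=4 sphere contributes a regular 24-gon of circumradius √(4²−2.68²) = 2.969; the cube at (-1.5, 12.5) (footprint 18×24) is included at this height; the r=11.5 sphere at (15, -2) slices to a regular 24-gon of circumradius 5.350 (√(r²−h²) with h=10.18 from center); the cylinder at (8, 0.5) is absent (z outside [4.5, 9.5]); Taking the union: the 3 present regions are separate (no shared area or edge), so areas and boundary lengths simply add and each stays a separate island — 3 connected regions. The result has 3 disconnected regions.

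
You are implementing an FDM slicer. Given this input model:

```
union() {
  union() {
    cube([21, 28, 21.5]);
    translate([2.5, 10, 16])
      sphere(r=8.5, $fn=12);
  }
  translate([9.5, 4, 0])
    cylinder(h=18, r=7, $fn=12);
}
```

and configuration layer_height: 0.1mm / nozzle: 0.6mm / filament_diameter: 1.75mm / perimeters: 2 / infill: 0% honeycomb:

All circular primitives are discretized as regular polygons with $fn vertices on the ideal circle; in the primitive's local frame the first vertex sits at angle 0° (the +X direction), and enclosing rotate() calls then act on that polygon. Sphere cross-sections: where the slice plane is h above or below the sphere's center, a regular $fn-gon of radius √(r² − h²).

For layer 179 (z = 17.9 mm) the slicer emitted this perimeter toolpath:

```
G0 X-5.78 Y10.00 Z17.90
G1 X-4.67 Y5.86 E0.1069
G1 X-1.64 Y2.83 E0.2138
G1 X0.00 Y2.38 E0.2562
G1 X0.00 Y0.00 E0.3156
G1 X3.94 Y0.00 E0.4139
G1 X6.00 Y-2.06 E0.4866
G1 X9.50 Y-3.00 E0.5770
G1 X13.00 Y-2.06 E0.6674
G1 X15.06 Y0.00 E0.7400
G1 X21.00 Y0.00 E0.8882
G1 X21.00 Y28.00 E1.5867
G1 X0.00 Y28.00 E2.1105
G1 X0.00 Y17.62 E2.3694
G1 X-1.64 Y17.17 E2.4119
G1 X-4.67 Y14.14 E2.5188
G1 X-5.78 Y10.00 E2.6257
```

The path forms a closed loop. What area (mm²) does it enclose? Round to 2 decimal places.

673.07 mm²

Apply the shoelace formula to the sequence of (X, Y) vertices; enclosed area = 673.07 mm².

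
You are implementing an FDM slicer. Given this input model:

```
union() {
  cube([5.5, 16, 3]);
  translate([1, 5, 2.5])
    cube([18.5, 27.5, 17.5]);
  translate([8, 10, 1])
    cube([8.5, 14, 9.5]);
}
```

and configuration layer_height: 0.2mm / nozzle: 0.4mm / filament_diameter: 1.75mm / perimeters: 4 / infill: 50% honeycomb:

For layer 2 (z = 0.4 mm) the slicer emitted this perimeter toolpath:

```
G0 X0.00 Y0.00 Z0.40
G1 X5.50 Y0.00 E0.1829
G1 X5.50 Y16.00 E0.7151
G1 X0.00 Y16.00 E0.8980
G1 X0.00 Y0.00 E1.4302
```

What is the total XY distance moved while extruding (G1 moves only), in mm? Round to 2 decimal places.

43.00 mm

Sum the Euclidean lengths of each G1 segment: total = 43.00 mm.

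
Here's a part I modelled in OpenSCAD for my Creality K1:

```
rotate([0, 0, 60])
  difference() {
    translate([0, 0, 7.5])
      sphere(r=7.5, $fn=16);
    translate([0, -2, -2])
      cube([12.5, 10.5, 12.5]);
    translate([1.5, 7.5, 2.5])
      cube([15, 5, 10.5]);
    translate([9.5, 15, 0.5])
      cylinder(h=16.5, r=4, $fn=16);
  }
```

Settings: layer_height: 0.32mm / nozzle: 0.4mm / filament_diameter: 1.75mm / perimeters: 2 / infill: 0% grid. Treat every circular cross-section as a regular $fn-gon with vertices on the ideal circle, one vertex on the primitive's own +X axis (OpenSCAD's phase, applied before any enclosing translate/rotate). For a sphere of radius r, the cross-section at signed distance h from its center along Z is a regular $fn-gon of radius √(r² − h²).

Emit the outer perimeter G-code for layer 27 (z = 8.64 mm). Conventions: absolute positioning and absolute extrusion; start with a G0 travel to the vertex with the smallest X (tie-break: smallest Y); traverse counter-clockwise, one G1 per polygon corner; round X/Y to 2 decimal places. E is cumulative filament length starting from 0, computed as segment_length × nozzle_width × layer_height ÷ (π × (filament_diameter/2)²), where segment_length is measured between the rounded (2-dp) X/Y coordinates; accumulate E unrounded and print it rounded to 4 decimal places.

G0 X-7.35 Y0.97 Z8.64
G1 X-7.16 Y-1.92 E0.1541
G1 X-5.88 Y-4.51 E0.3079
G1 X-3.71 Y-6.42 E0.4617
G1 X-0.97 Y-7.35 E0.6157
G1 X1.92 Y-7.16 E0.7698
G1 X4.51 Y-5.88 E0.9236
G1 X6.42 Y-3.71 E1.0774
G1 X7.35 Y-0.97 E1.2314
G1 X7.16 Y1.92 E1.3855
G1 X5.88 Y4.51 E1.5393
G1 X5.24 Y5.08 E1.5849
G1 X1.73 Y-1.00 E1.9585
G1 X-6.42 Y3.71 E2.4594
G1 X-7.35 Y0.97 E2.6134

At z = 8.64 mm: the sphere: section is a regular 16-gon, circumradius = √(r²−h²) = √(7.5²−1.14²) = 7.413; the cube at (0, -2) is present — its section is the full 12.5×10.5 rectangle; the cube at (1.5, 7.5) (footprint 15×5) is included at this height; the r=4 cylinder at (9.5, 15) gives a regular 16-gon of circumradius 4 (constant along its height); Subtracting the remaining from the first: starting from the r=7.5 sphere, the 12.5×10.5 cube at (0, -2) partially overlaps it — only the 56.49 mm² overlap (of its 131.25 mm²) is removed, clipping the outline; the 15×5 cube at (1.5, 7.5) misses the remaining region (no effect); the r=4 cylinder at (9.5, 15) misses the remaining region (no effect) — 1 connected region; (whole slice rotated 60° about Z — lengths, areas and connectivity unchanged). The outline is a single polygon with 14 vertices. Extrusion per mm of travel: 0.4 × 0.32 / (π × 0.875²) = 0.053216. Accumulating E over each segment gives final E = 2.6134.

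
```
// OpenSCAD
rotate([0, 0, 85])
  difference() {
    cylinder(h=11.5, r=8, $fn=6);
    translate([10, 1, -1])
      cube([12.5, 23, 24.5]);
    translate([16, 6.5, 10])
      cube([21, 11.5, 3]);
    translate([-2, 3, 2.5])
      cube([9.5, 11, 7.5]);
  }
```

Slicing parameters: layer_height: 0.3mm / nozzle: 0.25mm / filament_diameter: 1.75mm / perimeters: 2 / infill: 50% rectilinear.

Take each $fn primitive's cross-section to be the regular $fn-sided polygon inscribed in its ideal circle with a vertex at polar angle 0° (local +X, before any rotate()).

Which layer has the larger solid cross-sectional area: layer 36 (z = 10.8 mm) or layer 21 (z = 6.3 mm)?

Layer 36 (z = 10.8): the r=8 cylinder gives a regular 6-gon of circumradius 8 (constant along its height) (area = (6/2)·8.000²·sin(360°/6) = 166.28 mm²); the 12.5×23 cube at (10, 1) contributes its full rectangle (area 287.50 mm²); the cube at (16, 6.5) (footprint 21×11.5) is included at this height (area 241.50 mm²); the cube at (-2, 3) does not reach this height (z outside [2.5, 10]); After the difference (first − rest): starting from the r=8 cylinder (166.28 mm²), the 12.5×23 cube at (10, 1) misses the remaining region (no effect); the 21×11.5 cube at (16, 6.5) misses the remaining region (no effect) — area = 166.28 mm²; (whole slice rotated 85° about Z — lengths, areas and connectivity unchanged). So its area = 166.28 mm². Layer 21 (z = 6.3): the r=8 cylinder contributes a regular 6-gon of circumradius 8 (area = (6/2)·8.000²·sin(360°/6) = 166.28 mm²); the 12.5×23 cube at (10, 1) contributes its full rectangle (area 287.50 mm²); the cube at (16, 6.5) does not reach this height (z outside [10, 13]); the cube at (-2, 3) is present — its section is the full 9.5×11 rectangle (area 104.50 mm²); Subtracting the remaining from the first: starting from the r=8 cylinder (166.28 mm²), the 12.5×23 cube at (10, 1) misses the remaining region (no effect); the 9.5×11 cube at (-2, 3) partially overlaps it — only the 28.02 mm² overlap (of its 104.50 mm²) is removed, clipping the outline — area = 138.25 mm²; (whole slice rotated 85° about Z — lengths, areas and connectivity unchanged). So its area = 138.25 mm². Layer 36 is larger (166.28 vs 138.25 mm²).

layer 36 (z = 10.8 mm)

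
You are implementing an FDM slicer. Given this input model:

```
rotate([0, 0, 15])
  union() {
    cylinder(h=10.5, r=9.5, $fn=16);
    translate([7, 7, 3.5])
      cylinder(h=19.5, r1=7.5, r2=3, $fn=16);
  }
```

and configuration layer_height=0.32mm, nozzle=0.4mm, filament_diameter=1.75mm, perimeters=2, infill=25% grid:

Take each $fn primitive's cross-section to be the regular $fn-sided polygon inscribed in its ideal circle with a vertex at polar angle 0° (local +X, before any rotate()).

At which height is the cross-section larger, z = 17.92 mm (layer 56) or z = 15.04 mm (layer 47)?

layer 47 (z = 15.04 mm)

Layer 56 (z = 17.92): the cylinder does not reach this height (z outside [0, 10.5]); the cone at (7, 7): at t=0.739 of its height the radius interpolates to r₁+(r₂−r₁)t = 4.172, giving a regular 16-gon of that circumradius (area = (16/2)·4.172²·sin(360°/16) = 53.29 mm²); Merging all regions: only the cone at (7, 7) is present, so the union is just that shape — area = 53.29 mm²; (rotated 15° about Z; rotation is an isometry so areas/perimeters/island counts are preserved). So its area = 53.29 mm². Layer 47 (z = 15.04): the cylinder does not reach this height (z outside [0, 10.5]); the cone at (7, 7): at t=0.592 of its height the radius interpolates to r₁+(r₂−r₁)t = 4.837, giving a regular 16-gon of that circumradius (area = (16/2)·4.837²·sin(360°/16) = 71.63 mm²); Combining (union): only the cone at (7, 7) is present, so the union is just that shape — area = 71.63 mm²; (whole slice rotated 15° about Z — lengths, areas and connectivity unchanged). So its area = 71.63 mm². Layer 47 is larger (71.63 vs 53.29 mm²).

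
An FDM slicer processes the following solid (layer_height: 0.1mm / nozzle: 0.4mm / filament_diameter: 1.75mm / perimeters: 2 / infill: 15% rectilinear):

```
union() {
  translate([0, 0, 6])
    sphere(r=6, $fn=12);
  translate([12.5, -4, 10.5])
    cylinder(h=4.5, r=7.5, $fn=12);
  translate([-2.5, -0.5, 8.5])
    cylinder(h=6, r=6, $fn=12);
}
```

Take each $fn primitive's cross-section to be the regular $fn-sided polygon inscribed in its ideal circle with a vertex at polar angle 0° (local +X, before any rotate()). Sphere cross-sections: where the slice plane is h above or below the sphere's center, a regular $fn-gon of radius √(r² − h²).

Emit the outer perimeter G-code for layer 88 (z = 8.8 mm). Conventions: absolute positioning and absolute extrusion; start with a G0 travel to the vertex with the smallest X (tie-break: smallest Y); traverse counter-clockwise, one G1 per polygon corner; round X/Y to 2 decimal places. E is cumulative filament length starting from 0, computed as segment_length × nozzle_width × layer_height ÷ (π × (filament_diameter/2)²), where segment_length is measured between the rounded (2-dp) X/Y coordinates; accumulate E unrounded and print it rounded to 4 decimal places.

G0 X-8.50 Y-0.50 Z8.80
G1 X-7.70 Y-3.50 E0.0516
G1 X-5.50 Y-5.70 E0.1034
G1 X-2.50 Y-6.50 E0.1550
G1 X0.50 Y-5.70 E0.2066
G1 X1.22 Y-4.98 E0.2236
G1 X2.65 Y-4.60 E0.2482
G1 X4.60 Y-2.65 E0.2940
G1 X5.31 Y0.00 E0.3397
G1 X4.60 Y2.65 E0.3853
G1 X2.65 Y4.60 E0.4312
G1 X0.00 Y5.31 E0.4768
G1 X-0.89 Y5.07 E0.4921
G1 X-2.50 Y5.50 E0.5198
G1 X-5.50 Y4.70 E0.5715
G1 X-7.70 Y2.50 E0.6232
G1 X-8.50 Y-0.50 E0.6748

At z = 8.8 mm: the r=6 sphere slices to a regular 12-gon of circumradius 5.307 (√(r²−h²) with h=2.8 from center); the cylinder at (12.5, -4) does not reach this height (z outside [10.5, 15]); the r=6 cylinder at (-2.5, -0.5) gives a regular 12-gon of circumradius 6 (constant along its height); Combining (union): the regions partially overlap (shared area 67.25 mm²), so overlapping operands fuse into one piece — 1 connected region. The outline is a single polygon with 16 vertices. Extrusion per mm of travel: 0.4 × 0.1 / (π × 0.875²) = 0.016630. Accumulating E over each segment gives final E = 0.6748.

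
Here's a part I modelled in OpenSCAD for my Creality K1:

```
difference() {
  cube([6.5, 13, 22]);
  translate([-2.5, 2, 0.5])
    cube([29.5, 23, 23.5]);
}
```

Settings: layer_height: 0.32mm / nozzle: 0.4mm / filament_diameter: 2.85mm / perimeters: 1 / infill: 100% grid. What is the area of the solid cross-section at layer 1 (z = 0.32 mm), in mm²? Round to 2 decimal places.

84.50 mm²

At z = 0.32 mm: the cube is present — its section is the full 6.5×13 rectangle (area 84.50 mm²); the cube at (-2.5, 2) is absent (z outside [0.5, 24]); Taking the first minus the rest: none of the subtracted shapes is present at this height, so the 6.5×13 cube is unchanged — area = 84.50 mm². Overall, the cross-section is a single solid region. Net area = 84.50 mm².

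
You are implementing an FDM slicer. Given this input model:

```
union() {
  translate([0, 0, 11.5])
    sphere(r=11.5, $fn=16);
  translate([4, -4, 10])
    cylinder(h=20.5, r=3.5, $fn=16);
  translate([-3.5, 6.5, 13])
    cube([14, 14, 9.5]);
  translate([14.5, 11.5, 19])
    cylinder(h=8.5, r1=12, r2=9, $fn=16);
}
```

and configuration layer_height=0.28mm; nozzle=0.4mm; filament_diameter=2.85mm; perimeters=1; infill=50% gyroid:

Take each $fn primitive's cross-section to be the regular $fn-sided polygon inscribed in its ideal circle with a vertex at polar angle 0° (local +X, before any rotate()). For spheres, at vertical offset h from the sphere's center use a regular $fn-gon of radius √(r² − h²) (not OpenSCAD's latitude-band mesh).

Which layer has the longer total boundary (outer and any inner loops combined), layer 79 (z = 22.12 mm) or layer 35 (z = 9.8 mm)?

Layer 79 (z = 22.12): the r=11.5 sphere slices to a regular 16-gon of circumradius 4.412 (√(r²−h²) with h=10.62 from center) (perimeter = 2·16·4.412·sin(180°/16) = 27.54 mm); the r=3.5 cylinder at (4, -4) gives a regular 16-gon of circumradius 3.5 (constant along its height) (perimeter = 2·16·3.500·sin(180°/16) = 21.85 mm); the cube at (-3.5, 6.5) (footprint 14×14) is included at this height (perimeter 56.00 mm); the cone at (14.5, 11.5) contributes a regular 16-gon of circumradius 10.899 (interpolated between r1=12 and r2=9 at t=0.367) (perimeter = 2·16·10.899·sin(180°/16) = 68.04 mm); Taking the union: the regions partially overlap (shared area 87.61 mm²), so the edge portions inside another operand are dropped and the merged outline is re-measured after clipping — boundary = 124.24 mm. So its perimeter = 124.24 mm. Layer 35 (z = 9.8): the r=11.5 sphere contributes a regular 16-gon of circumradius √(11.5²−1.7²) = 11.374 (perimeter = 2·16·11.374·sin(180°/16) = 71.00 mm); the cylinder at (4, -4) is absent (z outside [10, 30.5]); the cube at (-3.5, 6.5) is not intersected at this z (z outside [13, 22.5]); the cone at (14.5, 11.5) does not reach this height (z outside [19, 27.5]); Combining (union): only the r=11.5 sphere is present, so the union is just that shape — boundary = 71.00 mm. So its perimeter = 71.00 mm. Layer 79 is larger (124.24 vs 71.00 mm).

layer 79 (z = 22.12 mm)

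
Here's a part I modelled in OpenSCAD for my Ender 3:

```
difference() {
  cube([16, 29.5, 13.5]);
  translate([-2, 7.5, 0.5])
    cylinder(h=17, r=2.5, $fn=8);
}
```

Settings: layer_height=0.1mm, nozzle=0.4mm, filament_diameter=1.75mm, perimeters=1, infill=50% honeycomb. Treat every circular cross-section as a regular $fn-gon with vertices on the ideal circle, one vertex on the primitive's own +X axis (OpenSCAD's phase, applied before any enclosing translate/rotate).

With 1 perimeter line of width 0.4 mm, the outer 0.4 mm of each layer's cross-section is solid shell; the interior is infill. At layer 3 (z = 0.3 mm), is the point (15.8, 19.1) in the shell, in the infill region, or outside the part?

At z = 0.3 mm: the cube is present — its section is the full 16×29.5 rectangle; the cylinder at (-2, 7.5) is not intersected at this z (z outside [0.5, 17.5]); After the difference (first − rest): none of the subtracted shapes is present at this height, so the 16×29.5 cube is unchanged — 1 connected region. Overall, the cross-section is a single solid region. The nearest boundary edge runs (16.00, 0.00)→(16.00, 29.50); distance from the point to it = 0.20 mm. The point is inside the cross-section, 0.20 mm from the nearest boundary — within the 0.4 mm shell band (1 × 0.4).

shell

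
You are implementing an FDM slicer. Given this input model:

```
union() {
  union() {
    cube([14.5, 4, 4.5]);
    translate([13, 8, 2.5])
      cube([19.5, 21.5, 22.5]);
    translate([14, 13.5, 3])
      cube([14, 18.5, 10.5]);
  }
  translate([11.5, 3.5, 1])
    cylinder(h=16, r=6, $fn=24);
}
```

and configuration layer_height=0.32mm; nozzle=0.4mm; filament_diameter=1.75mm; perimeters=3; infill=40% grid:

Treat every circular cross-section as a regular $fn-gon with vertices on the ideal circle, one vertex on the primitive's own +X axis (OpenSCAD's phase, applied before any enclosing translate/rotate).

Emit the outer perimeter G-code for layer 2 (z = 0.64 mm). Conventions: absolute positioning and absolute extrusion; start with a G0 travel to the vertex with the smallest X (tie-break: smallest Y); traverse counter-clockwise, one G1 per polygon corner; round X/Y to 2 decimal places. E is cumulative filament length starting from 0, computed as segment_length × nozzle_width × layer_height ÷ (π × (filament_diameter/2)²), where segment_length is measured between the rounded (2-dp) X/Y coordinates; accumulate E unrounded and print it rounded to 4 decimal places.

G0 X0.00 Y0.00 Z0.64
G1 X14.50 Y0.00 E0.7716
G1 X14.50 Y4.00 E0.9845
G1 X0.00 Y4.00 E1.7561
G1 X0.00 Y0.00 E1.9690

At z = 0.64 mm: the 14.5×4 cube contributes its full rectangle; the cube at (13, 8) is absent (z outside [2.5, 25]); the cube at (14, 13.5) is absent (z outside [3, 13.5]); Merging all regions: only the 14.5×4 cube is present, so the union is just that shape — 1 connected region; the cylinder at (11.5, 3.5) is not intersected at this z (z outside [1, 17]); Taking the union: only that combined region is present, so the union is just that shape — 1 connected region. The outline is a single polygon with 4 vertices. Extrusion per mm of travel: 0.4 × 0.32 / (π × 0.875²) = 0.053216. Accumulating E over each segment gives final E = 1.9690.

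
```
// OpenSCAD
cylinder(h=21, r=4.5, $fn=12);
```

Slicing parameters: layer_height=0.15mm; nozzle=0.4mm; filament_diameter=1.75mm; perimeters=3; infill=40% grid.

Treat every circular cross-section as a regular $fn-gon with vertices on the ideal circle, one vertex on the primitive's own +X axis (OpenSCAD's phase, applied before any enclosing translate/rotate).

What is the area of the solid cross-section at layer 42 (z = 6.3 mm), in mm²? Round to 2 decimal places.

60.75 mm²

At z = 6.3 mm: the r=4.5 cylinder contributes a regular 12-gon of circumradius 4.5 (area = (12/2)·4.500²·sin(360°/12) = 60.75 mm²). Overall, the cross-section is a single solid region. Net area = 60.75 mm².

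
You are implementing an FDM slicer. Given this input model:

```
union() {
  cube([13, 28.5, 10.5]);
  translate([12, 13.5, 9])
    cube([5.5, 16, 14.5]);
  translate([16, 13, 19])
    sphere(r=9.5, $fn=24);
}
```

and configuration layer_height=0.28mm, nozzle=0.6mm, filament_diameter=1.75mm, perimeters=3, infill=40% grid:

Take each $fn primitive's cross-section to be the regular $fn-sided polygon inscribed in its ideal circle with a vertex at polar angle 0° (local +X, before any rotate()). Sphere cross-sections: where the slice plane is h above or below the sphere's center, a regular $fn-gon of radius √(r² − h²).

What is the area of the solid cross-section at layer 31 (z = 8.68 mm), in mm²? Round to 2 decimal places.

370.50 mm²

At z = 8.68 mm: the 13×28.5 cube contributes its full rectangle (area 370.50 mm²); the cube at (12, 13.5) does not reach this height (z outside [9, 23.5]); the sphere at (16, 13) is not intersected at this z (|z−center|=10.320 > r=9.5); Merging all regions: only the 13×28.5 cube is present, so the union is just that shape — area = 370.50 mm². Overall, the cross-section is a single solid region. Net area = 370.50 mm².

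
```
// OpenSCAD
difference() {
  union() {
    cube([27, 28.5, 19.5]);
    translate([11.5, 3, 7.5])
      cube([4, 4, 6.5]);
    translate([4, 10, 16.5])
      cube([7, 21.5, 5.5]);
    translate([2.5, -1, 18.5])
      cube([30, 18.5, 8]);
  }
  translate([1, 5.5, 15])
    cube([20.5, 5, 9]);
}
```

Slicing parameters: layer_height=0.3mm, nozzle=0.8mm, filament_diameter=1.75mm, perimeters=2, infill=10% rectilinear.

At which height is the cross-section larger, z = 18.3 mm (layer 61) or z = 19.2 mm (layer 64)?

Layer 61 (z = 18.3): the cube (footprint 27×28.5) is included at this height (area 769.50 mm²); the cube at (11.5, 3) is absent (z outside [7.5, 14]); the cube at (4, 10) is present — its section is the full 7×21.5 rectangle (area 150.50 mm²); the cube at (2.5, -1) is absent (z outside [18.5, 26.5]); Combining (union): the regions partially overlap — summed areas 920.00 mm² minus the doubly-counted overlap 129.50 mm² gives 790.50 mm² — area = 790.50 mm²; the 20.5×5 cube at (1, 5.5) contributes its full rectangle (area 102.50 mm²); Subtracting the remaining from the first: starting from that combined region (790.50 mm²), the 20.5×5 cube at (1, 5.5) lies wholly inside it (removes its full 102.50 mm² and its 51.00 mm outline becomes a hole wall) — area = 688.00 mm². So its area = 688.00 mm². Layer 64 (z = 19.2): the 27×28.5 cube contributes its full rectangle (area 769.50 mm²); the cube at (11.5, 3) is not intersected at this z (z outside [7.5, 14]); the cube at (4, 10) is present — its section is the full 7×21.5 rectangle (area 150.50 mm²); the cube at (2.5, -1) (footprint 30×18.5) is included at this height (area 555.00 mm²); Merging all regions: the regions partially overlap — summed areas 1475.00 mm² minus the doubly-counted overlap 558.25 mm² gives 916.75 mm² — area = 916.75 mm²; the cube at (1, 5.5) is present — its section is the full 20.5×5 rectangle (area 102.50 mm²); After the difference (first − rest): starting from that combined region (916.75 mm²), the 20.5×5 cube at (1, 5.5) lies wholly inside it (removes its full 102.50 mm² and its 51.00 mm outline becomes a hole wall) — area = 814.25 mm². So its area = 814.25 mm². Layer 64 is larger (814.25 vs 688.00 mm²).

layer 64 (z = 19.2 mm)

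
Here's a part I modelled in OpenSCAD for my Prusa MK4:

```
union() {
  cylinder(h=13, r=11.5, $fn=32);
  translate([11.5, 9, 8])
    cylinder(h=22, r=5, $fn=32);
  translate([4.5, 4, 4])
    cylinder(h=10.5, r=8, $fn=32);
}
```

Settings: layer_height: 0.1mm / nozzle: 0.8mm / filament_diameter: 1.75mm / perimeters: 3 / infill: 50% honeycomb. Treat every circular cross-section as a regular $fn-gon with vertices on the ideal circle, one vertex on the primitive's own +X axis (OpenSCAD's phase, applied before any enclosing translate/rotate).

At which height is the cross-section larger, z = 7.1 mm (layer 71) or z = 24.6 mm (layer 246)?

layer 71 (z = 7.1 mm)

Layer 71 (z = 7.1): the r=11.5 cylinder contributes a regular 32-gon of circumradius 11.5 (area = (32/2)·11.500²·sin(360°/32) = 412.81 mm²); the cylinder at (11.5, 9) is absent (z outside [8, 30]); the r=8 cylinder at (4.5, 4) gives a regular 32-gon of circumradius 8 (constant along its height) (area = (32/2)·8.000²·sin(360°/32) = 199.77 mm²); Merging all regions: the regions partially overlap — summed areas 612.58 mm² minus the doubly-counted overlap 170.03 mm² gives 442.55 mm² — area = 442.55 mm². So its area = 442.55 mm². Layer 246 (z = 24.6): the cylinder is not intersected at this z (z outside [0, 13]); the cylinder at (11.5, 9): section is a regular 32-gon, circumradius r=5 (area = (32/2)·5.000²·sin(360°/32) = 78.04 mm²); the cylinder at (4.5, 4) does not reach this height (z outside [4, 14.5]); Taking the union: only the r=5 cylinder at (11.5, 9) is present, so the union is just that shape — area = 78.04 mm². So its area = 78.04 mm². Layer 71 is larger (442.55 vs 78.04 mm²).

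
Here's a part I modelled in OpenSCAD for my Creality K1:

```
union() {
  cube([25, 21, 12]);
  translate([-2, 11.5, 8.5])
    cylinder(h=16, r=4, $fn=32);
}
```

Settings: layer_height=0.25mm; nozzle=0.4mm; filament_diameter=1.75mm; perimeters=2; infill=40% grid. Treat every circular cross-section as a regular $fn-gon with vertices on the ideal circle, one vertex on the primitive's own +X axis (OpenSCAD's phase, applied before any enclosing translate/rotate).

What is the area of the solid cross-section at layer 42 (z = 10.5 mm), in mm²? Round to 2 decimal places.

565.22 mm²

At z = 10.5 mm: the cube is present — its section is the full 25×21 rectangle (area 525.00 mm²); the r=4 cylinder at (-2, 11.5) contributes a regular 32-gon of circumradius 4 (area = (32/2)·4.000²·sin(360°/32) = 49.94 mm²); Merging all regions: the regions partially overlap — summed areas 574.94 mm² minus the doubly-counted overlap 9.72 mm² gives 565.22 mm² — area = 565.22 mm². Overall, the cross-section is a single solid region. Net area = 565.22 mm².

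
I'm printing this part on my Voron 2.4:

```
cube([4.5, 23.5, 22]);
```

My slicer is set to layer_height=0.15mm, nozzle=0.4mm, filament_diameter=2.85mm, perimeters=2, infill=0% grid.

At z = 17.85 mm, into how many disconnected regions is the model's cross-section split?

At z = 17.85 mm: the cube is present — its section is the full 4.5×23.5 rectangle. The result has 1 disconnected region.

1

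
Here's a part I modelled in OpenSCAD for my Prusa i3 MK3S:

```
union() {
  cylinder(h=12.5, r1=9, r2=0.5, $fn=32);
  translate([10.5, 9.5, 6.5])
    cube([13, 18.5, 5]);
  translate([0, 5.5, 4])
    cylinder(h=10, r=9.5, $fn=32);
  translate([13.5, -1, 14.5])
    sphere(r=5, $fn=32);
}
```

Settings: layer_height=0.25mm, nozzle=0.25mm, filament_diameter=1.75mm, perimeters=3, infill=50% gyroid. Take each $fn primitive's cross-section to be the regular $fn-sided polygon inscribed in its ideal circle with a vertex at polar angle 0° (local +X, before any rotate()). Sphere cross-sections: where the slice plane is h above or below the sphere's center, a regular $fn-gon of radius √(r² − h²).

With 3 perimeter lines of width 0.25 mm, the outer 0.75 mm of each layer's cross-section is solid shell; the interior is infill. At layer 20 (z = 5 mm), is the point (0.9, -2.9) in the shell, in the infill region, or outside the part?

infill

At z = 5 mm: the cone: at t=0.400 of its height the radius interpolates to r₁+(r₂−r₁)t = 5.600, giving a regular 32-gon of that circumradius; the cube at (10.5, 9.5) does not reach this height (z outside [6.5, 11.5]); the cylinder at (0, 5.5): section is a regular 32-gon, circumradius r=9.5; the sphere at (13.5, -1) is absent (|z−center|=9.500 > r=5); Merging all regions: the regions partially overlap (shared area 85.97 mm²), so overlapping operands fuse into one piece — 1 connected region. Overall, the cross-section is a single solid region. The nearest boundary edge runs (2.14, -5.17)→(1.09, -5.49); distance from the point to it = 2.54 mm. The point is inside the cross-section and 2.54 mm from the nearest boundary — more than the 0.75 mm shell width (3 × 0.25), so it's in the infill interior.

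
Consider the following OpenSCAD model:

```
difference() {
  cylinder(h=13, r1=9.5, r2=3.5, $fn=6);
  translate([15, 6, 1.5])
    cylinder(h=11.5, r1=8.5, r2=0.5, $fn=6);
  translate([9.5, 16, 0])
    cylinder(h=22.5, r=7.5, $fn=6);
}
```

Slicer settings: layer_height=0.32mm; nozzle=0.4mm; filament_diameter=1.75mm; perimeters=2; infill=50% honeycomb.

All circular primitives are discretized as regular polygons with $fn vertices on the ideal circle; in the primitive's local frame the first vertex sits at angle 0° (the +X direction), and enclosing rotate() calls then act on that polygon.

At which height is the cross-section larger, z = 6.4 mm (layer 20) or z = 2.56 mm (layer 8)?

Layer 20 (z = 6.4): the cone contributes a regular 6-gon of circumradius 6.546 (interpolated between r1=9.5 and r2=3.5 at t=0.492) (area = (6/2)·6.546²·sin(360°/6) = 111.33 mm²); the cone at (15, 6): at t=0.426 of its height the radius interpolates to r₁+(r₂−r₁)t = 5.091, giving a regular 6-gon of that circumradius (area = (6/2)·5.091²·sin(360°/6) = 67.35 mm²); the r=7.5 cylinder at (9.5, 16) gives a regular 6-gon of circumradius 7.5 (constant along its height) (area = (6/2)·7.500²·sin(360°/6) = 146.14 mm²); After the difference (first − rest): starting from the cone (111.33 mm²), the cone at (15, 6) misses the remaining region (no effect); the r=7.5 cylinder at (9.5, 16) misses the remaining region (no effect) — area = 111.33 mm². So its area = 111.33 mm². Layer 8 (z = 2.56): the cone (r1=9.5→r2=3.5) has section circumradius 8.318 here — a regular 6-gon (area = (6/2)·8.318²·sin(360°/6) = 179.78 mm²); the cone at (15, 6) (r1=8.5→r2=0.5) has section circumradius 7.763 here — a regular 6-gon (area = (6/2)·7.763²·sin(360°/6) = 156.56 mm²); the r=7.5 cylinder at (9.5, 16) contributes a regular 6-gon of circumradius 7.5 (area = (6/2)·7.500²·sin(360°/6) = 146.14 mm²); Subtracting the remaining from the first: starting from the cone (179.78 mm²), the cone at (15, 6) misses the remaining region (no effect); the r=7.5 cylinder at (9.5, 16) misses the remaining region (no effect) — area = 179.78 mm². So its area = 179.78 mm². Layer 8 is larger (179.78 vs 111.33 mm²).

layer 8 (z = 2.56 mm)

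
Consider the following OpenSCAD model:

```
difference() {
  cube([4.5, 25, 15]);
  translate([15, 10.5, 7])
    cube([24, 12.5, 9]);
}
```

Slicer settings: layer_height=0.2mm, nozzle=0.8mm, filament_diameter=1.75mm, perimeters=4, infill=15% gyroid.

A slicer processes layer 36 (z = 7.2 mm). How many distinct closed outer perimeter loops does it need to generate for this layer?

1

At z = 7.2 mm: the 4.5×25 cube contributes its full rectangle; the 24×12.5 cube at (15, 10.5) contributes its full rectangle; After the difference (first − rest): starting from the 4.5×25 cube, the 24×12.5 cube at (15, 10.5) misses the remaining region (no effect) — 1 connected region. The result has 1 disconnected region.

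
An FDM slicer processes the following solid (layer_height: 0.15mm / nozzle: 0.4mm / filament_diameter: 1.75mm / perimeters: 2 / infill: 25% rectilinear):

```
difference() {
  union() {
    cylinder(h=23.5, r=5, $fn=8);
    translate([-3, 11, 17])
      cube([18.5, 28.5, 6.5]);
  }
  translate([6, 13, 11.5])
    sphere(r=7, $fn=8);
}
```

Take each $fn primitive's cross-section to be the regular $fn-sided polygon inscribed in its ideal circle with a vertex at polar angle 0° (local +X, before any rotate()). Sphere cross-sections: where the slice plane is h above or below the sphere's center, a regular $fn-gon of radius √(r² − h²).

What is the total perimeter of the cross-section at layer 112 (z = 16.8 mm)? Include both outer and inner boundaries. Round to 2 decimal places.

30.61 mm

At z = 16.8 mm: the r=5 cylinder gives a regular 8-gon of circumradius 5 (constant along its height) (perimeter = 2·8·5.000·sin(180°/8) = 30.61 mm); the cube at (-3, 11) is not intersected at this z (z outside [17, 23.5]); Merging all regions: only the r=5 cylinder is present, so the union is just that shape — boundary = 30.61 mm; the r=7 sphere at (6, 13) slices to a regular 8-gon of circumradius 4.573 (√(r²−h²) with h=5.3 from center) (perimeter = 2·8·4.573·sin(180°/8) = 28.00 mm); After the difference (first − rest): starting from the result so far, the r=7 sphere at (6, 13) misses the remaining region (no effect) — boundary = 30.61 mm. Overall, the cross-section is a single solid region. Total boundary length (outer) = 30.61 mm.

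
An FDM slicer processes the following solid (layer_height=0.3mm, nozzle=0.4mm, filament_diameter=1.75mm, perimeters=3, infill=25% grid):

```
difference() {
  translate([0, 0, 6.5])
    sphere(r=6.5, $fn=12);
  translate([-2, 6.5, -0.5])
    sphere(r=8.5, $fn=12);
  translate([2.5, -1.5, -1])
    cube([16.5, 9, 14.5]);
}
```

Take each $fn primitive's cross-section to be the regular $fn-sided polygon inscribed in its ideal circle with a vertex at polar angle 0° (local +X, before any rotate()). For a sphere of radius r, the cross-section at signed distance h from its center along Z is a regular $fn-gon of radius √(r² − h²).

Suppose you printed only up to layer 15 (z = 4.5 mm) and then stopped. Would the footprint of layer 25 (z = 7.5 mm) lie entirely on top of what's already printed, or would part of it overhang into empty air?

Compare the two slices. At z = 4.5: the r=6.5 sphere contributes a regular 12-gon of circumradius √(6.5²−2²) = 6.185 (area = (12/2)·6.185²·sin(360°/12) = 114.75 mm²); the sphere at (-2, 6.5): section is a regular 12-gon, circumradius = √(r²−h²) = √(8.5²−5²) = 6.874 (area = (12/2)·6.874²·sin(360°/12) = 141.75 mm²); the 16.5×9 cube at (2.5, -1.5) contributes its full rectangle (area 148.50 mm²); After the difference (first − rest): starting from the r=6.5 sphere (114.75 mm²), the r=8.5 sphere at (-2, 6.5) partially overlaps it — only the 45.34 mm² overlap (of its 141.75 mm²) is removed, clipping the outline; the 16.5×9 cube at (2.5, -1.5) partially overlaps it — only the 15.01 mm² overlap (of its 148.50 mm²) is removed, clipping the outline — area = 54.40 mm². At z = 7.5: the r=6.5 sphere contributes a regular 12-gon of circumradius √(6.5²−1²) = 6.423 (area = (12/2)·6.423²·sin(360°/12) = 123.75 mm²); the r=8.5 sphere at (-2, 6.5) slices to a regular 12-gon of circumradius 2.872 (√(r²−h²) with h=8 from center) (area = (12/2)·2.872²·sin(360°/12) = 24.75 mm²); the 16.5×9 cube at (2.5, -1.5) contributes its full rectangle (area 148.50 mm²); Taking the first minus the rest: starting from the r=6.5 sphere (123.75 mm²), the r=8.5 sphere at (-2, 6.5) partially overlaps it — only the 8.45 mm² overlap (of its 24.75 mm²) is removed, clipping the outline; the 16.5×9 cube at (2.5, -1.5) partially overlaps it — only the 21.30 mm² overlap (of its 148.50 mm²) is removed, clipping the outline — area = 94.00 mm². Checking containment: at z = 7.5 the cross-section extends beyond the z = 4.5 cross-section by about 39.60 mm².

part overhangs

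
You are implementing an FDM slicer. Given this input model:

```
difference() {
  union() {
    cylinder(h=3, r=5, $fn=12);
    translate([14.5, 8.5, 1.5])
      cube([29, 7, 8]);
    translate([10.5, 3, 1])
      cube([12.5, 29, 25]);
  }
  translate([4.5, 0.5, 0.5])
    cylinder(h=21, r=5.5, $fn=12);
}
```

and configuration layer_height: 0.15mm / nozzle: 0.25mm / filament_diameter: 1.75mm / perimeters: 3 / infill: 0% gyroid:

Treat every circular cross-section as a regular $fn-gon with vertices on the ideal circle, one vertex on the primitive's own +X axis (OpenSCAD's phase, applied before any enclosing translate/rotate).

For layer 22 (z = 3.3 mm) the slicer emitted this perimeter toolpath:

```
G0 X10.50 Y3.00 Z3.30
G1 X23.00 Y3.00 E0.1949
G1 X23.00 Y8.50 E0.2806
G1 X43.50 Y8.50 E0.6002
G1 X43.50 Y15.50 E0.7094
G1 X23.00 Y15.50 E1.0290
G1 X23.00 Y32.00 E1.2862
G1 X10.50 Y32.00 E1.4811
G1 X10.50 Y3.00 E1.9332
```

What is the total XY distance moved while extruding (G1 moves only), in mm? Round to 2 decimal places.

124.00 mm

Sum the Euclidean lengths of each G1 segment: total = 124.00 mm.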